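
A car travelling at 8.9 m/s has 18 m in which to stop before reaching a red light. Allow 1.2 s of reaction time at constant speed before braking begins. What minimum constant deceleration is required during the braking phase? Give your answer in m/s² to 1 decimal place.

Required deceleration ≈ 5.4 m/s²

Distance covered during reaction = 8.9000 × 1.2 = 10.680 m.
Distance available for braking: 18 − 10.680 = 7.320 m.
v² = 2a·d ⇒ a = v²/(2d) = 8.9000² / (2 × 7.320) = 79.210 / 14.640 = 5.4105 m/s².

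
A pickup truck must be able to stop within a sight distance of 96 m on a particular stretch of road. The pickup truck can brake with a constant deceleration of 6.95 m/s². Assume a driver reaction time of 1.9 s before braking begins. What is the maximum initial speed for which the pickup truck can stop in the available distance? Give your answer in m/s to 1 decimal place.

Maximum speed ≈ 25.6 m/s

Stopping distance: v·t_r + v²/(2a) = 96 with t_r = 1.9 s and a = 6.950 m/s².
So v² + 26.410 v − 1334.40 = 0.
Positive root: v = −a·t_r + √((a·t_r)² + 2a·d) = −13.205 + √(174.372 + 1334.40) = 25.6379 m/s.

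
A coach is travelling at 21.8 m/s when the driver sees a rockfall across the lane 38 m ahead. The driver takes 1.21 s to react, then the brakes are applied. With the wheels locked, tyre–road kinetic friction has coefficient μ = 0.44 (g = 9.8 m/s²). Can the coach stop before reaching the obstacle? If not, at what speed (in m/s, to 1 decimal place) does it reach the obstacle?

No — it strikes the obstacle at 19.4 m/s

a = μg = 0.44 × 9.8 = 4.312 m/s².
Reaction distance = 21.8000 × 1.21 = 26.378 m.
Braking distance needed to stop: v²/(2a) = 475.240 / 8.624 = 55.107 m, so total needed = 26.378 + 55.107 = 81.485 m > 38 m — it cannot stop.
Distance remaining when braking begins: 38 − 26.378 = 11.622 m.
v² = v₀² − 2a·d = 475.240 − 2 × 4.312 × 11.622 = 375.012 m²/s².
v = √375.012 = 19.365 m/s.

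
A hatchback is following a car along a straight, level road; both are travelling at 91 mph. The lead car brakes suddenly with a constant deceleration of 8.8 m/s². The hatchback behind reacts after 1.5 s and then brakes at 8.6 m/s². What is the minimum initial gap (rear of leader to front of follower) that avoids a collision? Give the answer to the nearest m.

Minimum gap ≈ 63 m

91 mph × 0.44704 = 40.6806 m/s.
Leader travels v²/(2a_L) = 1654.911 / 17.600 = 94.029 m before stopping.
Follower covers v·t_r = 40.6806 × 1.5 = 61.021 m while reacting, then v²/(2a_F) = 1654.911 / 17.200 = 96.216 m while braking, for a total of 61.021 + 96.216 = 157.237 m.
Since a_F ≤ a_L and the follower starts braking later, the follower is never slower than the leader, so the closest approach is when both have stopped.
Minimum gap = 157.237 − 94.029 = 63.208 m.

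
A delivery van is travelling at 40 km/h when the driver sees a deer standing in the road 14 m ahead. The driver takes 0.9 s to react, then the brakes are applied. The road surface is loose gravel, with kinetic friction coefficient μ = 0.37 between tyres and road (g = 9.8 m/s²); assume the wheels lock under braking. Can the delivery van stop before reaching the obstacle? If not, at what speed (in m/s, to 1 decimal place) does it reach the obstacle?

No — it strikes the obstacle at 9.7 m/s

40 km/h ÷ 3.6 = 11.1111 m/s.
a = μg = 0.37 × 9.8 = 3.626 m/s².
Reaction distance = 11.1111 × 0.9 = 10.000 m.
Braking distance needed to stop: v²/(2a) = 123.457 / 7.252 = 17.024 m, so total needed = 10.000 + 17.024 = 27.024 m > 14 m — it cannot stop.
Distance remaining when braking begins: 14 − 10.000 = 4.000 m.
v² = v₀² − 2a·d = 123.457 − 2 × 3.626 × 4.000 = 94.449 m²/s².
v = √94.449 = 9.718 m/s.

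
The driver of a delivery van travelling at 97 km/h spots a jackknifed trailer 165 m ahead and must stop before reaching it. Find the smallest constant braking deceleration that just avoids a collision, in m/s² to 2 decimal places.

Required deceleration ≈ 2.20 m/s²

97 km/h ÷ 3.6 = 26.9444 m/s.
v² = 2a·d ⇒ a = v²/(2d) = 26.9444² / (2 × 165.000) = 726.001 / 330.000 = 2.2000 m/s².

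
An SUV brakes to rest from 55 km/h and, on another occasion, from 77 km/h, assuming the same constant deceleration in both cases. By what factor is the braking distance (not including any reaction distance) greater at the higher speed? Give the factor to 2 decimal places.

Braking distance d = v²/(2a), so with a fixed, d ∝ v².
Factor = (77/55)² = 1.4000² = 1.9600.

Factor ≈ 1.96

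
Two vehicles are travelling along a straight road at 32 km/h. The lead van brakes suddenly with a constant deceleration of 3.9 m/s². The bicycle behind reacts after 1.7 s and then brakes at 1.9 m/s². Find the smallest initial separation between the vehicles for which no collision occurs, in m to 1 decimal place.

Minimum gap ≈ 25.8 m

32 km/h ÷ 3.6 = 8.8889 m/s.
Leader travels v²/(2a_L) = 79.013 / 7.800 = 10.130 m before stopping.
Follower covers v·t_r = 8.8889 × 1.7 = 15.111 m while reacting, then v²/(2a_F) = 79.013 / 3.800 = 20.793 m while braking, for a total of 15.111 + 20.793 = 35.904 m.
Since a_F ≤ a_L and the follower starts braking later, the follower is never slower than the leader, so the closest approach is when both have stopped.
Minimum gap = 35.904 − 10.130 = 25.774 m.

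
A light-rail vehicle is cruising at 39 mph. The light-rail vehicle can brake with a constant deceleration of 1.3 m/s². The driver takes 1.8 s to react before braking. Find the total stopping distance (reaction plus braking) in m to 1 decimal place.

Total stopping distance ≈ 148.3 m

39 mph × 0.44704 = 17.4346 m/s.
Reaction distance = v·t_r = 17.4346 × 1.8 = 31.382 m.
Braking distance = v²/(2a) = 17.4346² / (2 × 1.300) = 303.965 / 2.600 = 116.910 m.
Total = 31.382 + 116.910 = 148.292 m.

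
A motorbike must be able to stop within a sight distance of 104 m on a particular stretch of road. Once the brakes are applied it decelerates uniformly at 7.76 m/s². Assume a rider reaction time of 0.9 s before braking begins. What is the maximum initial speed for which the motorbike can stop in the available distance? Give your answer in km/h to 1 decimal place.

Stopping distance: v·t_r + v²/(2a) = 104 with t_r = 0.9 s and a = 7.760 m/s².
So v² + 13.968 v − 1614.08 = 0.
Positive root: v = −a·t_r + √((a·t_r)² + 2a·d) = −6.984 + √(48.776 + 1614.08) = 33.7941 m/s.
33.7941 m/s × 3.6 = 121.659 km/h.

Maximum speed ≈ 121.7 km/h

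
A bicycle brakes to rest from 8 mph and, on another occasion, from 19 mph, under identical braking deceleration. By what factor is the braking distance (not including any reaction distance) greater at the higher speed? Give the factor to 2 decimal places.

Braking distance d = v²/(2a), so with a fixed, d ∝ v².
Factor = (19/8)² = 2.3750² = 5.6406.

Factor ≈ 5.64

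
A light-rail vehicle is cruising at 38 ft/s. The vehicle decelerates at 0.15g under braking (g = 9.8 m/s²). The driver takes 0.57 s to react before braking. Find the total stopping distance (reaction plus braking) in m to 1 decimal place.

Total stopping distance ≈ 52.2 m

38 ft/s × 0.3048 = 11.5824 m/s.
a = 0.15 × 9.8 = 1.470 m/s².
Reaction distance = v·t_r = 11.5824 × 0.57 = 6.602 m.
Braking distance = v²/(2a) = 11.5824² / (2 × 1.470) = 134.152 / 2.940 = 45.630 m.
Total = 6.602 + 45.630 = 52.232 m.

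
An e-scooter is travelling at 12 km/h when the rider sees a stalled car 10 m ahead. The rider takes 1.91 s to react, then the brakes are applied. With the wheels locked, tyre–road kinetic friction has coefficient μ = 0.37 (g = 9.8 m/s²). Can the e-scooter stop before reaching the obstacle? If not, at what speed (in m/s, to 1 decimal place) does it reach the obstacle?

Yes — it stops about 2.1 m short of the obstacle, so it never reaches it

12 km/h ÷ 3.6 = 3.3333 m/s.
a = μg = 0.37 × 9.8 = 3.626 m/s².
Reaction distance = 3.3333 × 1.91 = 6.367 m.
Braking distance = v²/(2a) = 11.111 / 7.252 = 1.532 m.
Total stopping distance = 6.367 + 1.532 = 7.899 m, vs 10 m available — it stops with 10 − 7.899 = 2.101 m to spare.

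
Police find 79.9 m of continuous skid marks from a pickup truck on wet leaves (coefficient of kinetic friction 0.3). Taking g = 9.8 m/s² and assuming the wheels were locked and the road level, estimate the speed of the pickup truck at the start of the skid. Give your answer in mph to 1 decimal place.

Initial speed ≈ 48.5 mph

Deceleration a = μg = 0.3 × 9.8 = 2.940 m/s².
v = √(2a·d) = √(2 × 2.940 × 79.9) = √469.812 = 21.6751 m/s.
= 21.6751 ÷ 0.44704 = 48.486 mph.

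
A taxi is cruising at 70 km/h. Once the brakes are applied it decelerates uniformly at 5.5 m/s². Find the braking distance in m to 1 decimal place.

Braking distance ≈ 34.4 m

70 km/h ÷ 3.6 = 19.4444 m/s.
Braking distance = v²/(2a) = 19.4444² / (2 × 5.500) = 378.085 / 11.000 = 34.371 m.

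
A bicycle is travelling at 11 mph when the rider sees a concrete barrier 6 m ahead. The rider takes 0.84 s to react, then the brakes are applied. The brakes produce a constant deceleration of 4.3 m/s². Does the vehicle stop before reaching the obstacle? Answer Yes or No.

11 mph × 0.44704 = 4.9174 m/s.
Reaction distance = 4.9174 × 0.84 = 4.131 m.
Braking distance = v²/(2a) = 24.181 / 8.600 = 2.812 m.
Total stopping distance = 4.131 + 2.812 = 6.943 m, vs 6 m available — it cannot stop in time and overshoots by 6.943 − 6 = 0.943 m.

No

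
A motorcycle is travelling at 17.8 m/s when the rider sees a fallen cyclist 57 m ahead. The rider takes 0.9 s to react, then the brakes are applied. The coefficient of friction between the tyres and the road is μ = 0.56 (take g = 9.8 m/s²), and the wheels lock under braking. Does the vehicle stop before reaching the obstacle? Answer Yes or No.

a = μg = 0.56 × 9.8 = 5.488 m/s².
Reaction distance = 17.8000 × 0.9 = 16.020 m.
Braking distance = v²/(2a) = 316.840 / 10.976 = 28.867 m.
Total stopping distance = 16.020 + 28.867 = 44.887 m, vs 57 m available — it stops with 57 − 44.887 = 12.113 m to spare.

Yes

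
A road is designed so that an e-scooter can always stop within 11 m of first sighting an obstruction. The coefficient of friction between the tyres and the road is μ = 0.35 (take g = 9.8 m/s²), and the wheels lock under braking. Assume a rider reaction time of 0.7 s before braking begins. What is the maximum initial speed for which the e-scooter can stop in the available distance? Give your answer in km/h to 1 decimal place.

a = μg = 0.35 × 9.8 = 3.430 m/s².
Stopping distance: v·t_r + v²/(2a) = 11 with t_r = 0.7 s and a = 3.430 m/s².
So v² + 4.802 v − 75.46 = 0.
Positive root: v = −a·t_r + √((a·t_r)² + 2a·d) = −2.401 + √(5.765 + 75.46) = 6.6115 m/s.
6.6115 m/s × 3.6 = 23.801 km/h.

Maximum speed ≈ 23.8 km/h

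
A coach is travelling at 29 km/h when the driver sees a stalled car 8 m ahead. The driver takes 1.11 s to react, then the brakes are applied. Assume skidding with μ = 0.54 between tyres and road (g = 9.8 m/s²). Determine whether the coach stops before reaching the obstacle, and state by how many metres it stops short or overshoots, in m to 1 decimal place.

No — it overshoots by 7.1 m

29 km/h ÷ 3.6 = 8.0556 m/s.
a = μg = 0.54 × 9.8 = 5.292 m/s².
Reaction distance = 8.0556 × 1.11 = 8.942 m.
Braking distance = v²/(2a) = 64.893 / 10.584 = 6.131 m.
Total stopping distance = 8.942 + 6.131 = 15.073 m, vs 8 m available — it cannot stop in time and overshoots by 15.073 − 8 = 7.073 m.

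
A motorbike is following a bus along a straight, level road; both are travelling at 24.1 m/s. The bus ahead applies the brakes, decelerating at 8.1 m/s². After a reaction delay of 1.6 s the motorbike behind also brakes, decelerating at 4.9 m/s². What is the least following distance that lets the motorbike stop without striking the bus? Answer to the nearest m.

Minimum gap ≈ 62 m

Leader travels v²/(2a_L) = 580.810 / 16.200 = 35.852 m before stopping.
Follower covers v·t_r = 24.1000 × 1.6 = 38.560 m while reacting, then v²/(2a_F) = 580.810 / 9.800 = 59.266 m while braking, for a total of 38.560 + 59.266 = 97.826 m.
Since a_F ≤ a_L and the follower starts braking later, the follower is never slower than the leader, so the closest approach is when both have stopped.
Minimum gap = 97.826 − 35.852 = 61.974 m.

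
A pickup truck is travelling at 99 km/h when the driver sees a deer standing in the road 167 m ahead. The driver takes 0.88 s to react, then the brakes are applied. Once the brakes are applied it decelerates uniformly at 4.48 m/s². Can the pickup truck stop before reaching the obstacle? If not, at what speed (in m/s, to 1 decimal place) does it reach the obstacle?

99 km/h ÷ 3.6 = 27.5000 m/s.
Reaction distance = 27.5000 × 0.88 = 24.200 m.
Braking distance = v²/(2a) = 756.250 / 8.960 = 84.403 m.
Total stopping distance = 24.200 + 84.403 = 108.603 m, vs 167 m available — it stops with 167 − 108.603 = 58.397 m to spare.

Yes — it stops about 58.4 m short of the obstacle, so it never reaches it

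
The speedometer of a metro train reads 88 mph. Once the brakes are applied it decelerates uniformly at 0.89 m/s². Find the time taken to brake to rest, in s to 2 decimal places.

88 mph × 0.44704 = 39.3395 m/s.
Braking time = v/a = 39.3395 / 0.890 = 44.202 s.

Braking time ≈ 44.20 s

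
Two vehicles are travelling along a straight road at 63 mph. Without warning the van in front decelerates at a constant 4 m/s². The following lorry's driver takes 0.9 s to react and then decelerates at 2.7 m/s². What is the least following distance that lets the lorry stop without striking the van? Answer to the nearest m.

Minimum gap ≈ 73 m

63 mph × 0.44704 = 28.1635 m/s.
Leader travels v²/(2a_L) = 793.183 / 8.000 = 99.148 m before stopping.
Follower covers v·t_r = 28.1635 × 0.9 = 25.347 m while reacting, then v²/(2a_F) = 793.183 / 5.400 = 146.886 m while braking, for a total of 25.347 + 146.886 = 172.233 m.
Since a_F ≤ a_L and the follower starts braking later, the follower is never slower than the leader, so the closest approach is when both have stopped.
Minimum gap = 172.233 − 99.148 = 73.085 m.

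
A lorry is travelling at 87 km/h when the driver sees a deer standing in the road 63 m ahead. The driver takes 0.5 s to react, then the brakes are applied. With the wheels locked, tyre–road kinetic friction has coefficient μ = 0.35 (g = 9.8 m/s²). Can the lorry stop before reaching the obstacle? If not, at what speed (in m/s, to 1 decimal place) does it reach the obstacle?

No — it strikes the obstacle at 15.3 m/s

87 km/h ÷ 3.6 = 24.1667 m/s.
a = μg = 0.35 × 9.8 = 3.430 m/s².
Reaction distance = 24.1667 × 0.5 = 12.083 m.
Braking distance needed to stop: v²/(2a) = 584.029 / 6.860 = 85.135 m, so total needed = 12.083 + 85.135 = 97.218 m > 63 m — it cannot stop.
Distance remaining when braking begins: 63 − 12.083 = 50.917 m.
v² = v₀² − 2a·d = 584.029 − 2 × 3.430 × 50.917 = 234.738 m²/s².
v = √234.738 = 15.321 m/s.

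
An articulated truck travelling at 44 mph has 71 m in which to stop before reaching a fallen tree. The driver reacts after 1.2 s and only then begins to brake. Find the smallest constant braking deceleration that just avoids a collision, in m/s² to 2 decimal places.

Required deceleration ≈ 4.08 m/s²

44 mph × 0.44704 = 19.6698 m/s.
Distance covered during reaction = 19.6698 × 1.2 = 23.604 m.
Distance available for braking: 71 − 23.604 = 47.396 m.
v² = 2a·d ⇒ a = v²/(2d) = 19.6698² / (2 × 47.396) = 386.901 / 94.792 = 4.0816 m/s².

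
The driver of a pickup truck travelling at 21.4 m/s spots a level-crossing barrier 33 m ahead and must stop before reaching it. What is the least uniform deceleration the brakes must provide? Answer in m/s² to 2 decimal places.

v² = 2a·d ⇒ a = v²/(2d) = 21.4000² / (2 × 33.000) = 457.960 / 66.000 = 6.9388 m/s².

Required deceleration ≈ 6.94 m/s²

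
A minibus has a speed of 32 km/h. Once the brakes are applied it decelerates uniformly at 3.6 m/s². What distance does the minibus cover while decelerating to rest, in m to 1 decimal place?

32 km/h ÷ 3.6 = 8.8889 m/s.
Braking distance = v²/(2a) = 8.8889² / (2 × 3.600) = 79.013 / 7.200 = 10.974 m.

Braking distance ≈ 11.0 m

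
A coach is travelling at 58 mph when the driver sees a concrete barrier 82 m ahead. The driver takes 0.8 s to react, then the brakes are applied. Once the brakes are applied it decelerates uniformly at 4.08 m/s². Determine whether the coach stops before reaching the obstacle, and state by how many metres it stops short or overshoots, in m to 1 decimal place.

No — it overshoots by 21.1 m

58 mph × 0.44704 = 25.9283 m/s.
Reaction distance = 25.9283 × 0.8 = 20.743 m.
Braking distance = v²/(2a) = 672.277 / 8.160 = 82.387 m.
Total stopping distance = 20.743 + 82.387 = 103.130 m, vs 82 m available — it cannot stop in time and overshoots by 103.130 − 82 = 21.130 m.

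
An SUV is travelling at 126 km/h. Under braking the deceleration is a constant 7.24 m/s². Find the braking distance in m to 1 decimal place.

Braking distance ≈ 84.6 m

126 km/h ÷ 3.6 = 35.0000 m/s.
Braking distance = v²/(2a) = 35.0000² / (2 × 7.240) = 1225.000 / 14.480 = 84.599 m.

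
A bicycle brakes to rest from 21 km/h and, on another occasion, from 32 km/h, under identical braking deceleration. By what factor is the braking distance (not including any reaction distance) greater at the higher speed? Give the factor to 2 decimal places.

Factor ≈ 2.32

Braking distance d = v²/(2a), so with a fixed, d ∝ v².
Factor = (32/21)² = 1.5238² = 2.3220.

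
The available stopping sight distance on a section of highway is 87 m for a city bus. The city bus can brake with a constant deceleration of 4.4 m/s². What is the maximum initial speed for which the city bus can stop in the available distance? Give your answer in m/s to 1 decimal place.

Maximum speed ≈ 27.7 m/s

v²/(2a) = d ⇒ v = √(2 × 4.400 × 87) = √765.60 = 27.6695 m/s.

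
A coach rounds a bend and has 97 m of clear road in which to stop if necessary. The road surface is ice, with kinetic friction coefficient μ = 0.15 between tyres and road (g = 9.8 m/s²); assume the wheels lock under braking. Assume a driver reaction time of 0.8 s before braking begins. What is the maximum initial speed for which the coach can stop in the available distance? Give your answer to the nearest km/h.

a = μg = 0.15 × 9.8 = 1.470 m/s².
Stopping distance: v·t_r + v²/(2a) = 97 with t_r = 0.8 s and a = 1.470 m/s².
So v² + 2.352 v − 285.18 = 0.
Positive root: v = −a·t_r + √((a·t_r)² + 2a·d) = −1.176 + √(1.383 + 285.18) = 15.7522 m/s.
15.7522 m/s × 3.6 = 56.708 km/h.

Maximum speed ≈ 57 km/h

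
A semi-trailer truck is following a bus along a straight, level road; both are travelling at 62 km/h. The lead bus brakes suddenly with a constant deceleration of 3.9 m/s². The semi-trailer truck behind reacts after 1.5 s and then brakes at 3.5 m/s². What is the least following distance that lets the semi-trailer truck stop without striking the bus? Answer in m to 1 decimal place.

62 km/h ÷ 3.6 = 17.2222 m/s.
Leader travels v²/(2a_L) = 296.604 / 7.800 = 38.026 m before stopping.
Follower covers v·t_r = 17.2222 × 1.5 = 25.833 m while reacting, then v²/(2a_F) = 296.604 / 7.000 = 42.372 m while braking, for a total of 25.833 + 42.372 = 68.205 m.
Since a_F ≤ a_L and the follower starts braking later, the follower is never slower than the leader, so the closest approach is when both have stopped.
Minimum gap = 68.205 − 38.026 = 30.179 m.

Minimum gap ≈ 30.2 m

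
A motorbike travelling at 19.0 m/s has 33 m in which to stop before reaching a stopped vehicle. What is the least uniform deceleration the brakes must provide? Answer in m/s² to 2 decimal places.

Required deceleration ≈ 5.47 m/s²

v² = 2a·d ⇒ a = v²/(2d) = 19.0000² / (2 × 33.000) = 361.000 / 66.000 = 5.4697 m/s².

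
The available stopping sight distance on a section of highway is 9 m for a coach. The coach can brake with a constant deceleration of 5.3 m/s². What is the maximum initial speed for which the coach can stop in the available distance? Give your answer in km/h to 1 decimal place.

v²/(2a) = d ⇒ v = √(2 × 5.300 × 9) = √95.40 = 9.7673 m/s.
9.7673 m/s × 3.6 = 35.162 km/h.

Maximum speed ≈ 35.2 km/h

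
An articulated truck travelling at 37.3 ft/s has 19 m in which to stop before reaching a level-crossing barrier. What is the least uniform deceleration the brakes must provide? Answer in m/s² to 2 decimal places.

Required deceleration ≈ 3.40 m/s²

37.3 ft/s × 0.3048 = 11.3690 m/s.
v² = 2a·d ⇒ a = v²/(2d) = 11.3690² / (2 × 19.000) = 129.254 / 38.000 = 3.4014 m/s².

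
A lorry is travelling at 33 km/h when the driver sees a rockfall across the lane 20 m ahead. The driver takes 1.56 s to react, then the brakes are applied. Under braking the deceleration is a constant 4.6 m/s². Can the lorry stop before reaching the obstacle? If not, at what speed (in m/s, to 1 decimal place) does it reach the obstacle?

33 km/h ÷ 3.6 = 9.1667 m/s.
Reaction distance = 9.1667 × 1.56 = 14.300 m.
Braking distance needed to stop: v²/(2a) = 84.028 / 9.200 = 9.133 m, so total needed = 14.300 + 9.133 = 23.433 m > 20 m — it cannot stop.
Distance remaining when braking begins: 20 − 14.300 = 5.700 m.
v² = v₀² − 2a·d = 84.028 − 2 × 4.600 × 5.700 = 31.588 m²/s².
v = √31.588 = 5.620 m/s.

No — it strikes the obstacle at 5.6 m/s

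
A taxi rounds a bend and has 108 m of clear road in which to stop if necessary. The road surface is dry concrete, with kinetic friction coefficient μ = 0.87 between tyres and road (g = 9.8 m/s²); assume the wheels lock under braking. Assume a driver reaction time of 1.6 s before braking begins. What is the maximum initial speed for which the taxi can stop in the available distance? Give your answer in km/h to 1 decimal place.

a = μg = 0.87 × 9.8 = 8.526 m/s².
Stopping distance: v·t_r + v²/(2a) = 108 with t_r = 1.6 s and a = 8.526 m/s².
So v² + 27.283 v − 1841.62 = 0.
Positive root: v = −a·t_r + √((a·t_r)² + 2a·d) = −13.642 + √(186.104 + 1841.62) = 31.3883 m/s.
31.3883 m/s × 3.6 = 112.998 km/h.

Maximum speed ≈ 113.0 km/h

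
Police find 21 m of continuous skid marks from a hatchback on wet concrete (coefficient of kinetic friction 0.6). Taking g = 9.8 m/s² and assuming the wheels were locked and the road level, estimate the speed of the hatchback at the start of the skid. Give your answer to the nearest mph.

Initial speed ≈ 35 mph

Deceleration a = μg = 0.6 × 9.8 = 5.880 m/s².
v = √(2a·d) = √(2 × 5.880 × 21) = √246.960 = 15.7150 m/s.
= 15.7150 ÷ 0.44704 = 35.153 mph.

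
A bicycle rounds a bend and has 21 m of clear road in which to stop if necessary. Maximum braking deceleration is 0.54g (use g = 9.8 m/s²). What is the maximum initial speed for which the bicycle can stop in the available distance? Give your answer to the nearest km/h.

Maximum speed ≈ 54 km/h

a = 0.54 × 9.8 = 5.292 m/s².
v²/(2a) = d ⇒ v = √(2 × 5.292 × 21) = √222.26 = 14.9084 m/s.
14.9084 m/s × 3.6 = 53.670 km/h.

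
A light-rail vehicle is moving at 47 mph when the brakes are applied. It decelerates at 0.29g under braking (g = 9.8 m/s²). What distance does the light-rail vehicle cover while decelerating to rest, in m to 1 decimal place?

47 mph × 0.44704 = 21.0109 m/s.
a = 0.29 × 9.8 = 2.842 m/s².
Braking distance = v²/(2a) = 21.0109² / (2 × 2.842) = 441.458 / 5.684 = 77.667 m.

Braking distance ≈ 77.7 m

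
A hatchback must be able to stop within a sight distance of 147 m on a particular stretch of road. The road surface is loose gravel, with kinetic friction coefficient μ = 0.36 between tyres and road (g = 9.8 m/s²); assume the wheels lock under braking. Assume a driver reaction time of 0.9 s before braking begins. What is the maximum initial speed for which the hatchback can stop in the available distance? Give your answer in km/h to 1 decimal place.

Maximum speed ≈ 105.1 km/h

a = μg = 0.36 × 9.8 = 3.528 m/s².
Stopping distance: v·t_r + v²/(2a) = 147 with t_r = 0.9 s and a = 3.528 m/s².
So v² + 6.350 v − 1037.23 = 0.
Positive root: v = −a·t_r + √((a·t_r)² + 2a·d) = −3.175 + √(10.081 + 1037.23) = 29.1872 m/s.
29.1872 m/s × 3.6 = 105.074 km/h.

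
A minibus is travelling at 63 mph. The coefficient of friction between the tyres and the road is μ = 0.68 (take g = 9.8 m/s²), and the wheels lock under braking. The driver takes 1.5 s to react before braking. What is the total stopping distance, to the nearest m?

63 mph × 0.44704 = 28.1635 m/s.
a = μg = 0.68 × 9.8 = 6.664 m/s².
Reaction distance = v·t_r = 28.1635 × 1.5 = 42.245 m.
Braking distance = v²/(2a) = 28.1635² / (2 × 6.664) = 793.183 / 13.328 = 59.513 m.
Total = 42.245 + 59.513 = 101.758 m.

Total stopping distance ≈ 102 m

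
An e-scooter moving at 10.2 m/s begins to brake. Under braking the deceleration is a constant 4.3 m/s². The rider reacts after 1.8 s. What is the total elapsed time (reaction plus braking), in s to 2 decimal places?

Total time ≈ 4.17 s

Braking time = v/a = 10.2000 / 4.300 = 2.372 s.
Total = 1.8 + 2.372 = 4.172 s.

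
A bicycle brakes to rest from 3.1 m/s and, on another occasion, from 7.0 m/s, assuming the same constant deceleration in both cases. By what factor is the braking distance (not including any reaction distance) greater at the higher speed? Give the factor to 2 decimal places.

Factor ≈ 5.10

Braking distance d = v²/(2a), so with a fixed, d ∝ v².
Factor = (7.0/3.1)² = 2.2581² = 5.0990.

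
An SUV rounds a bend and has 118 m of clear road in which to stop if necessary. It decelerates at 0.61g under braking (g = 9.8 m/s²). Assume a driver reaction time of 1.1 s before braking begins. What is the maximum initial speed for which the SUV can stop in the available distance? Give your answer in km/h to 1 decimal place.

a = 0.61 × 9.8 = 5.978 m/s².
Stopping distance: v·t_r + v²/(2a) = 118 with t_r = 1.1 s and a = 5.978 m/s².
So v² + 13.152 v − 1410.81 = 0.
Positive root: v = −a·t_r + √((a·t_r)² + 2a·d) = −6.576 + √(43.244 + 1410.81) = 31.5561 m/s.
31.5561 m/s × 3.6 = 113.602 km/h.

Maximum speed ≈ 113.6 km/h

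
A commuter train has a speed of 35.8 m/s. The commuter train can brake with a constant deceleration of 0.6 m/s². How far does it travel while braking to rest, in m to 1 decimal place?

Braking distance = v²/(2a) = 35.8000² / (2 × 0.600) = 1281.640 / 1.200 = 1068.033 m.

Braking distance ≈ 1068.0 m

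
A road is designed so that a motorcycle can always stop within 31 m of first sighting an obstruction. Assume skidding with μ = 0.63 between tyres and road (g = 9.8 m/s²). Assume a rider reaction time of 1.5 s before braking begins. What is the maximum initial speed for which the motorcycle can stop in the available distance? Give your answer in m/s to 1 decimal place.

a = μg = 0.63 × 9.8 = 6.174 m/s².
Stopping distance: v·t_r + v²/(2a) = 31 with t_r = 1.5 s and a = 6.174 m/s².
So v² + 18.522 v − 382.79 = 0.
Positive root: v = −a·t_r + √((a·t_r)² + 2a·d) = −9.261 + √(85.766 + 382.79) = 12.3852 m/s.

Maximum speed ≈ 12.4 m/s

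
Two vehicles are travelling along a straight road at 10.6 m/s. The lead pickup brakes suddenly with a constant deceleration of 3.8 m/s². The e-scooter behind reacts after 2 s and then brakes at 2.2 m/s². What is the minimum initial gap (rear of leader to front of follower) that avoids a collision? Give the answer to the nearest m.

Leader travels v²/(2a_L) = 112.360 / 7.600 = 14.784 m before stopping.
Follower covers v·t_r = 10.6000 × 2 = 21.200 m while reacting, then v²/(2a_F) = 112.360 / 4.400 = 25.536 m while braking, for a total of 21.200 + 25.536 = 46.736 m.
Since a_F ≤ a_L and the follower starts braking later, the follower is never slower than the leader, so the closest approach is when both have stopped.
Minimum gap = 46.736 − 14.784 = 31.952 m.

Minimum gap ≈ 32 m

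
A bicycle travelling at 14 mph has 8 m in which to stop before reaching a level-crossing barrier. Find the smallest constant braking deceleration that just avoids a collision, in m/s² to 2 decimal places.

Required deceleration ≈ 2.45 m/s²

14 mph × 0.44704 = 6.2586 m/s.
v² = 2a·d ⇒ a = v²/(2d) = 6.2586² / (2 × 8.000) = 39.170 / 16.000 = 2.4481 m/s².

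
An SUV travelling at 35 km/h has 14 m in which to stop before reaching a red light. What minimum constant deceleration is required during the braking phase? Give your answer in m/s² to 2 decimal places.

35 km/h ÷ 3.6 = 9.7222 m/s.
v² = 2a·d ⇒ a = v²/(2d) = 9.7222² / (2 × 14.000) = 94.521 / 28.000 = 3.3758 m/s².

Required deceleration ≈ 3.38 m/s²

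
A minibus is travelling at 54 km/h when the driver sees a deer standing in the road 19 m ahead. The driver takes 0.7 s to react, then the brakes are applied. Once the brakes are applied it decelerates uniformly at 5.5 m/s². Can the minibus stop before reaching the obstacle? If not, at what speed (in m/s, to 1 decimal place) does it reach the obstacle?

54 km/h ÷ 3.6 = 15.0000 m/s.
Reaction distance = 15.0000 × 0.7 = 10.500 m.
Braking distance needed to stop: v²/(2a) = 225.000 / 11.000 = 20.455 m, so total needed = 10.500 + 20.455 = 30.955 m > 19 m — it cannot stop.
Distance remaining when braking begins: 19 − 10.500 = 8.500 m.
v² = v₀² − 2a·d = 225.000 − 2 × 5.500 × 8.500 = 131.500 m²/s².
v = √131.500 = 11.467 m/s.

No — it strikes the obstacle at 11.5 m/s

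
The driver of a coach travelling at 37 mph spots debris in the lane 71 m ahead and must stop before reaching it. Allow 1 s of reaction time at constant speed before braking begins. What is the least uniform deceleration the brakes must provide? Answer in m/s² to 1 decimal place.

Required deceleration ≈ 2.5 m/s²

37 mph × 0.44704 = 16.5405 m/s.
Distance covered during reaction = 16.5405 × 1 = 16.541 m.
Distance available for braking: 71 − 16.541 = 54.459 m.
v² = 2a·d ⇒ a = v²/(2d) = 16.5405² / (2 × 54.459) = 273.588 / 108.918 = 2.5119 m/s².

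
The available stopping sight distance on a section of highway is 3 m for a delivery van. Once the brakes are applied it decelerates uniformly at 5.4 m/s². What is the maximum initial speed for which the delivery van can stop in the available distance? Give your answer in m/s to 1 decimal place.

Maximum speed ≈ 5.7 m/s

v²/(2a) = d ⇒ v = √(2 × 5.400 × 3) = √32.40 = 5.6921 m/s.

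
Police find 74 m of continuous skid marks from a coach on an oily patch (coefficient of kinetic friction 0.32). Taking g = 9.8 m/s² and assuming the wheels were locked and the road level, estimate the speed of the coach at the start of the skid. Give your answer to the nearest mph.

Initial speed ≈ 48 mph

Deceleration a = μg = 0.32 × 9.8 = 3.136 m/s².
v = √(2a·d) = √(2 × 3.136 × 74) = √464.128 = 21.5436 m/s.
= 21.5436 ÷ 0.44704 = 48.192 mph.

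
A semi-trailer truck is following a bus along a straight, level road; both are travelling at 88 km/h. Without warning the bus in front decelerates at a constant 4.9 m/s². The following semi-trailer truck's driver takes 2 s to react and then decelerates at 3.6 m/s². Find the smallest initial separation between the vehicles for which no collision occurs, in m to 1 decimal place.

Minimum gap ≈ 70.9 m

88 km/h ÷ 3.6 = 24.4444 m/s.
Leader travels v²/(2a_L) = 597.529 / 9.800 = 60.972 m before stopping.
Follower covers v·t_r = 24.4444 × 2 = 48.889 m while reacting, then v²/(2a_F) = 597.529 / 7.200 = 82.990 m while braking, for a total of 48.889 + 82.990 = 131.879 m.
Since a_F ≤ a_L and the follower starts braking later, the follower is never slower than the leader, so the closest approach is when both have stopped.
Minimum gap = 131.879 − 60.972 = 70.907 m.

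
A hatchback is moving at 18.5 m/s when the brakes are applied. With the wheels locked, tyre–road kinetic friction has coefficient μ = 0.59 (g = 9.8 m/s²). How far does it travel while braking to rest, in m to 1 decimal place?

Braking distance ≈ 29.6 m

a = μg = 0.59 × 9.8 = 5.782 m/s².
Braking distance = v²/(2a) = 18.5000² / (2 × 5.782) = 342.250 / 11.564 = 29.596 m.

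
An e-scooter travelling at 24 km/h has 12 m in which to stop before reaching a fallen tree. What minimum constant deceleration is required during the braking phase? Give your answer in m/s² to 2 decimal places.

24 km/h ÷ 3.6 = 6.6667 m/s.
v² = 2a·d ⇒ a = v²/(2d) = 6.6667² / (2 × 12.000) = 44.445 / 24.000 = 1.8519 m/s².

Required deceleration ≈ 1.85 m/s²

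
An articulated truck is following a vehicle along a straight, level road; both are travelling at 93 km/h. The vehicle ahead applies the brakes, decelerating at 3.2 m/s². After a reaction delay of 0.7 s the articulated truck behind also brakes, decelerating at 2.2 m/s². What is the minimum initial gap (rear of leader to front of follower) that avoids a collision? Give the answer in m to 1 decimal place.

Minimum gap ≈ 65.5 m

93 km/h ÷ 3.6 = 25.8333 m/s.
Leader travels v²/(2a_L) = 667.359 / 6.400 = 104.275 m before stopping.
Follower covers v·t_r = 25.8333 × 0.7 = 18.083 m while reacting, then v²/(2a_F) = 667.359 / 4.400 = 151.672 m while braking, for a total of 18.083 + 151.672 = 169.755 m.
Since a_F ≤ a_L and the follower starts braking later, the follower is never slower than the leader, so the closest approach is when both have stopped.
Minimum gap = 169.755 − 104.275 = 65.480 m.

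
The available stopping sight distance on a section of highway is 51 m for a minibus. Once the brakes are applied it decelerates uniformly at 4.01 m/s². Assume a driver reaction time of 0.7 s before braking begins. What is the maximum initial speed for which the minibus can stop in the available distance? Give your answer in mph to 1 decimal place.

Stopping distance: v·t_r + v²/(2a) = 51 with t_r = 0.7 s and a = 4.010 m/s².
So v² + 5.614 v − 409.02 = 0.
Positive root: v = −a·t_r + √((a·t_r)² + 2a·d) = −2.807 + √(7.879 + 409.02) = 17.6111 m/s.
17.6111 m/s ÷ 0.44704 = 39.395 mph.

Maximum speed ≈ 39.4 mph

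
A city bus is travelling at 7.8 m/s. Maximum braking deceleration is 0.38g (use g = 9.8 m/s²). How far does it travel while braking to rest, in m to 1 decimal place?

a = 0.38 × 9.8 = 3.724 m/s².
Braking distance = v²/(2a) = 7.8000² / (2 × 3.724) = 60.840 / 7.448 = 8.169 m.

Braking distance ≈ 8.2 m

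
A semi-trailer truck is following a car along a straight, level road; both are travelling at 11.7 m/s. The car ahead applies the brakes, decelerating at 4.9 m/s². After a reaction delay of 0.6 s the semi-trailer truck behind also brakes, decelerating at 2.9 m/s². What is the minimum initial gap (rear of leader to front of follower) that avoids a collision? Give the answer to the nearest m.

Leader travels v²/(2a_L) = 136.890 / 9.800 = 13.968 m before stopping.
Follower covers v·t_r = 11.7000 × 0.6 = 7.020 m while reacting, then v²/(2a_F) = 136.890 / 5.800 = 23.602 m while braking, for a total of 7.020 + 23.602 = 30.622 m.
Since a_F ≤ a_L and the follower starts braking later, the follower is never slower than the leader, so the closest approach is when both have stopped.
Minimum gap = 30.622 − 13.968 = 16.654 m.

Minimum gap ≈ 17 m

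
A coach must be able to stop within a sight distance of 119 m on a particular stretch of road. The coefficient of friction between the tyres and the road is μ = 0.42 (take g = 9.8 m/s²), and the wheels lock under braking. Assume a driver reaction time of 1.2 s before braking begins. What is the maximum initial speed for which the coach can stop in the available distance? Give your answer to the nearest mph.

a = μg = 0.42 × 9.8 = 4.116 m/s².
Stopping distance: v·t_r + v²/(2a) = 119 with t_r = 1.2 s and a = 4.116 m/s².
So v² + 9.878 v − 979.61 = 0.
Positive root: v = −a·t_r + √((a·t_r)² + 2a·d) = −4.939 + √(24.394 + 979.61) = 26.7470 m/s.
26.7470 m/s ÷ 0.44704 = 59.831 mph.

Maximum speed ≈ 60 mph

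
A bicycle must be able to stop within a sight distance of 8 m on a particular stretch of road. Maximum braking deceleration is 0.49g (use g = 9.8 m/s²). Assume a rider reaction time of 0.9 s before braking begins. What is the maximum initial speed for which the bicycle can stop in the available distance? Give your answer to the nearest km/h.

Maximum speed ≈ 20 km/h

a = 0.49 × 9.8 = 4.802 m/s².
Stopping distance: v·t_r + v²/(2a) = 8 with t_r = 0.9 s and a = 4.802 m/s².
So v² + 8.644 v − 76.83 = 0.
Positive root: v = −a·t_r + √((a·t_r)² + 2a·d) = −4.322 + √(18.680 + 76.83) = 5.4509 m/s.
5.4509 m/s × 3.6 = 19.623 km/h.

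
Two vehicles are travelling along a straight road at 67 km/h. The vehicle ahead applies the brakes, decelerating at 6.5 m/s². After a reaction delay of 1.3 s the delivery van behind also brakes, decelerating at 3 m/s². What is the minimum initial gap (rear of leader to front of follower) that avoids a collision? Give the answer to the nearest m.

Minimum gap ≈ 55 m

67 km/h ÷ 3.6 = 18.6111 m/s.
Leader travels v²/(2a_L) = 346.373 / 13.000 = 26.644 m before stopping.
Follower covers v·t_r = 18.6111 × 1.3 = 24.194 m while reacting, then v²/(2a_F) = 346.373 / 6.000 = 57.729 m while braking, for a total of 24.194 + 57.729 = 81.923 m.
Since a_F ≤ a_L and the follower starts braking later, the follower is never slower than the leader, so the closest approach is when both have stopped.
Minimum gap = 81.923 − 26.644 = 55.279 m.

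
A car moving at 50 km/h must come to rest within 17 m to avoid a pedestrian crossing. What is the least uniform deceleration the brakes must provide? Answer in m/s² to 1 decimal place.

50 km/h ÷ 3.6 = 13.8889 m/s.
v² = 2a·d ⇒ a = v²/(2d) = 13.8889² / (2 × 17.000) = 192.902 / 34.000 = 5.6736 m/s².

Required deceleration ≈ 5.7 m/s²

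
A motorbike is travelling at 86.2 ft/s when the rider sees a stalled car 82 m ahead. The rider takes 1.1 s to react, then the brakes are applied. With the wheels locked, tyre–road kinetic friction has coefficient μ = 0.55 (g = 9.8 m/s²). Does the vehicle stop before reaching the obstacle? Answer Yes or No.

86.2 ft/s × 0.3048 = 26.2738 m/s.
a = μg = 0.55 × 9.8 = 5.390 m/s².
Reaction distance = 26.2738 × 1.1 = 28.901 m.
Braking distance = v²/(2a) = 690.313 / 10.780 = 64.036 m.
Total stopping distance = 28.901 + 64.036 = 92.937 m, vs 82 m available — it cannot stop in time and overshoots by 92.937 − 82 = 10.937 m.

No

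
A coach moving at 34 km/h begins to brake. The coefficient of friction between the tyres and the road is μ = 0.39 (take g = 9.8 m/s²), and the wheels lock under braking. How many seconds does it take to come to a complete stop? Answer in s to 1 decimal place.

Braking time ≈ 2.5 s

34 km/h ÷ 3.6 = 9.4444 m/s.
a = μg = 0.39 × 9.8 = 3.822 m/s².
Braking time = v/a = 9.4444 / 3.822 = 2.471 s.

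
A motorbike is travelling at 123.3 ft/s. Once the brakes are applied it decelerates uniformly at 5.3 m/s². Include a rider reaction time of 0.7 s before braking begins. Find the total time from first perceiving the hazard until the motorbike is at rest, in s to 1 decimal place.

123.3 ft/s × 0.3048 = 37.5818 m/s.
Braking time = v/a = 37.5818 / 5.300 = 7.091 s.
Total = 0.7 + 7.091 = 7.791 s.

Total time ≈ 7.8 s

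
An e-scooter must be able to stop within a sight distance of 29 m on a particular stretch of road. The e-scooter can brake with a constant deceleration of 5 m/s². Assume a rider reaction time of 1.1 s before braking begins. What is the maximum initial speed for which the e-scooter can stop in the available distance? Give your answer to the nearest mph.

Maximum speed ≈ 28 mph

Stopping distance: v·t_r + v²/(2a) = 29 with t_r = 1.1 s and a = 5.000 m/s².
So v² + 11.000 v − 290.00 = 0.
Positive root: v = −a·t_r + √((a·t_r)² + 2a·d) = −5.500 + √(30.250 + 290.00) = 12.3955 m/s.
12.3955 m/s ÷ 0.44704 = 27.728 mph.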